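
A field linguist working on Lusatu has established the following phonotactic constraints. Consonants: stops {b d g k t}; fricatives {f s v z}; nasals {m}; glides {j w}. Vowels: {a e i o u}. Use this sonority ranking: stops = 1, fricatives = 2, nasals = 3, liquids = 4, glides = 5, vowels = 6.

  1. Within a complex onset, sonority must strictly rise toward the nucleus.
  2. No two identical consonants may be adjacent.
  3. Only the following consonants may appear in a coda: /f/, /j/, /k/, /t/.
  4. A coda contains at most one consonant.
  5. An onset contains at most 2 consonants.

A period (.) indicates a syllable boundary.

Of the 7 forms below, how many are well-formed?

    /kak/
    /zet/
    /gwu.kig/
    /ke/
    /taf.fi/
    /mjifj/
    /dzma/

/kak/ — σ1 onset /k/, coda /k/ ok → well-formed
/zet/ — σ1 onset /z/, coda /t/ ok → well-formed
/gwu.kig/ — violates constraint 3: syllable 2 coda contains /g/, which is not a licensed coda consonant → ill-formed
/ke/ — σ1 onset /k/, coda /∅/ ok → well-formed
/taf.fi/ — violates constraint 2: adjacent identical consonants /ff/ → ill-formed
/mjifj/ — violates constraint 4: syllable 1 coda /fj/ has 2 consonants (> 1) → ill-formed
/dzma/ — violates constraint 5: syllable 1 onset /dzm/ has 3 consonants (> 2) → ill-formed
Well-formed: /kak/, /zet/, /ke/ → 3.

3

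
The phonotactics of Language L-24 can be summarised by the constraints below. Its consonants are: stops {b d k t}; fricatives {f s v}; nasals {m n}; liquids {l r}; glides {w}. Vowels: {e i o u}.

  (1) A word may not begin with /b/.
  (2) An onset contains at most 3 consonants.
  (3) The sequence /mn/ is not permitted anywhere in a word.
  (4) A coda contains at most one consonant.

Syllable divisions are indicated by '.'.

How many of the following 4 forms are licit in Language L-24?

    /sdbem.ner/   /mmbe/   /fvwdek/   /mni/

/sdbem.ner/ — violates constraint 3: contains banned sequence /mn/ → illicit
/mmbe/ — σ1 onset /mmb/ (3C), coda /∅/ ok → licit
/fvwdek/ — violates constraint 2: syllable 1 onset /fvwd/ has 4 consonants (> 3) → illicit
/mni/ — violates constraint 3: contains banned sequence /mn/ → illicit
Licit: /mmbe/ → 1.

1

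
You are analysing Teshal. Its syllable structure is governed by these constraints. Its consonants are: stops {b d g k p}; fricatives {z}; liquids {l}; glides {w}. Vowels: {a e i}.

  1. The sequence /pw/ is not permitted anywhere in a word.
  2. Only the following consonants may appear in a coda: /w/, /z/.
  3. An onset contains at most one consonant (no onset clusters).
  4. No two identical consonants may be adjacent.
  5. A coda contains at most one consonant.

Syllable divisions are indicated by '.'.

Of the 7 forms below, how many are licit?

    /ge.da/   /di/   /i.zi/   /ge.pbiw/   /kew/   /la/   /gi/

/ge.da/ — σ1 onset /g/, coda /∅/ ok; σ2 onset /d/, coda /∅/ ok → licit
/di/ — σ1 onset /d/, coda /∅/ ok → licit
/i.zi/ — σ1 onset /∅/, coda /∅/ ok; σ2 onset /z/, coda /∅/ ok → licit
/ge.pbiw/ — violates constraint 3: syllable 2 onset /pb/ has 2 consonants (> 1) → illicit
/kew/ — σ1 onset /k/, coda /w/ ok → licit
/la/ — σ1 onset /l/, coda /∅/ ok → licit
/gi/ — σ1 onset /g/, coda /∅/ ok → licit
Licit: /ge.da/, /di/, /i.zi/, /kew/, /la/, /gi/ → 6.

6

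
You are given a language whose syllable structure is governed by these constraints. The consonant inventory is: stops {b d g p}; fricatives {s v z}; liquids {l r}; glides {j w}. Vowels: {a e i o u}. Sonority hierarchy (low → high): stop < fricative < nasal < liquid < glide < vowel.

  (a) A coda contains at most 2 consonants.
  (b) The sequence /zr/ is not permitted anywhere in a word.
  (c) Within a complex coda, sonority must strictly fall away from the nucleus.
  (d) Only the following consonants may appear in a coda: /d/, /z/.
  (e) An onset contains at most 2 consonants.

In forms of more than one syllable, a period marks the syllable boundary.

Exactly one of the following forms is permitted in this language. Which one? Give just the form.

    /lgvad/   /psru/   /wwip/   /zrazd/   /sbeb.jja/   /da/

/lgvad/ — violates constraint (e): syllable 1 onset /lgv/ has 3 consonants (> 2) → not permitted
/psru/ — violates constraint (e): syllable 1 onset /psr/ has 3 consonants (> 2) → not permitted
/wwip/ — violates constraint (d): syllable 1 coda contains /p/, which is not a licensed coda consonant → not permitted
/zrazd/ — violates constraint (b): contains banned sequence /zr/ → not permitted
/sbeb.jja/ — violates constraint (d): syllable 1 coda contains /b/, which is not a licensed coda consonant → not permitted
/da/ — σ1 onset /d/, coda /∅/ ok → permitted

/da/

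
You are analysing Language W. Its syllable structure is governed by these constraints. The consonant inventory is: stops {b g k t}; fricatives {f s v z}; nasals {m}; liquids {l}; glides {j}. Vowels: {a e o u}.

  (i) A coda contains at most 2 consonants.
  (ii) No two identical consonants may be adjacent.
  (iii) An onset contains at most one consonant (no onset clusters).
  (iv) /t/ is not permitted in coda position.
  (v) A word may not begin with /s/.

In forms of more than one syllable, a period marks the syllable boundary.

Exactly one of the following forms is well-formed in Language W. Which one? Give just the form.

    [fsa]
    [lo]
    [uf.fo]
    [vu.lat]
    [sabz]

[lo]

[fsa] — violates constraint (iii): syllable 1 onset /fs/ has 2 consonants (> 1) → ill-formed
[lo] — σ1 onset /l/, coda /∅/ ok → well-formed
[uf.fo] — violates constraint (ii): adjacent identical consonants /ff/ → ill-formed
[vu.lat] — violates constraint (iv): syllable 2 coda contains /t/ → ill-formed
[sabz] — violates constraint (v): word begins with /s/ → ill-formed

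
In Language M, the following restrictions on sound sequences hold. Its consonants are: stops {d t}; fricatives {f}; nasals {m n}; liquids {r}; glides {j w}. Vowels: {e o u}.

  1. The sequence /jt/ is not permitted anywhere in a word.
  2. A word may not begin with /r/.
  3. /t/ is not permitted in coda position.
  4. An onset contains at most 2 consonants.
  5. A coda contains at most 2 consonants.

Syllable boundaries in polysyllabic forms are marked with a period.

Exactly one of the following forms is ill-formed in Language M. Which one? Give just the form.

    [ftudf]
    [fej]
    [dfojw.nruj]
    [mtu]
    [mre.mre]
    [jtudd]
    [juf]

[jtudd]

[ftudf] — σ1 onset /ft/ (2C), coda /df/ (2C) ok → well-formed
[fej] — σ1 onset /f/, coda /j/ ok → well-formed
[dfojw.nruj] — σ1 onset /df/ (2C), coda /jw/ (2C) ok; σ2 onset /nr/ (2C), coda /j/ ok → well-formed
[mtu] — σ1 onset /mt/ (2C), coda /∅/ ok → well-formed
[mre.mre] — σ1 onset /mr/ (2C), coda /∅/ ok; σ2 onset /mr/ (2C), coda /∅/ ok → well-formed
[jtudd] — violates constraint 1: contains banned sequence /jt/ → ill-formed
[juf] — σ1 onset /j/, coda /f/ ok → well-formed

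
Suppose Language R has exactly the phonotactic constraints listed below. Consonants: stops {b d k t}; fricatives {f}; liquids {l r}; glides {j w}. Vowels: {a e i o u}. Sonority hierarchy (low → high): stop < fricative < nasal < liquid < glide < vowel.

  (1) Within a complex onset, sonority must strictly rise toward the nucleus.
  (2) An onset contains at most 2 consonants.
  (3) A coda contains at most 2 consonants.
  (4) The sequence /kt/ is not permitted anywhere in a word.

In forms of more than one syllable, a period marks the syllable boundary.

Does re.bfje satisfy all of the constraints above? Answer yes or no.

no

re.bfje — violates constraint 2: syllable 2 onset /bfj/ has 3 consonants (> 2) → phonotactically illegal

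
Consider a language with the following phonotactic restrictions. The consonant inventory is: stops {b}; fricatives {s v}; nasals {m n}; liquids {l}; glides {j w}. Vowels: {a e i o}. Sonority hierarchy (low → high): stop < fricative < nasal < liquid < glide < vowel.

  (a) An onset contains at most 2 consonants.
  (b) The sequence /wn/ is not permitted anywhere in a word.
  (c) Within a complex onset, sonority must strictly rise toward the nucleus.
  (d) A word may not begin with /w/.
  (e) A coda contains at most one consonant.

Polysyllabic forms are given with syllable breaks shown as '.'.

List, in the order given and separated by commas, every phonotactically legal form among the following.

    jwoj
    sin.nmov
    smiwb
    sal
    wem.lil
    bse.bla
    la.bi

jwoj — violates constraint (c): syllable 1 onset /jw/: /j/ (glide, 5) → /w/ (glide, 5) does not rise → phonotactically illegal
sin.nmov — violates constraint (c): syllable 2 onset /nm/: /n/ (nasal, 3) → /m/ (nasal, 3) does not rise → phonotactically illegal
smiwb — violates constraint (e): syllable 1 coda /wb/ has 2 consonants (> 1) → phonotactically illegal
sal — σ1 onset /s/, coda /l/ ok → phonotactically legal
wem.lil — violates constraint (d): word begins with /w/ → phonotactically illegal
bse.bla — σ1 onset /bs/ (1→2 rises), coda /∅/ ok; σ2 onset /bl/ (1→4 rises), coda /∅/ ok → phonotactically legal
la.bi — σ1 onset /l/, coda /∅/ ok; σ2 onset /b/, coda /∅/ ok → phonotactically legal

sal, bse.bla, la.bi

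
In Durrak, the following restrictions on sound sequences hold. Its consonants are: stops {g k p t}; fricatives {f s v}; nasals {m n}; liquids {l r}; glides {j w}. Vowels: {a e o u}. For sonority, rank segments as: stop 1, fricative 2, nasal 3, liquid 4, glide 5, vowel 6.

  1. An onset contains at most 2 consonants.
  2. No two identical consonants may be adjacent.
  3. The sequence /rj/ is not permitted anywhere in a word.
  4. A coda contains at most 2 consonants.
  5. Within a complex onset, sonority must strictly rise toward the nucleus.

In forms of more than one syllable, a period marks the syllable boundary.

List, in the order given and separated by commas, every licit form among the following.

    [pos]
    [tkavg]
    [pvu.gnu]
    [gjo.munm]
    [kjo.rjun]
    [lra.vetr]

[pos] — σ1 onset /p/, coda /s/ ok → licit
[tkavg] — violates constraint 5: syllable 1 onset /tk/: /t/ (stop, 1) → /k/ (stop, 1) does not rise → illicit
[pvu.gnu] — σ1 onset /pv/ (1→2 rises), coda /∅/ ok; σ2 onset /gn/ (1→3 rises), coda /∅/ ok → licit
[gjo.munm] — σ1 onset /gj/ (1→5 rises), coda /∅/ ok; σ2 onset /m/, coda /nm/ (2C) ok → licit
[kjo.rjun] — violates constraint 3: contains banned sequence /rj/ → illicit
[lra.vetr] — violates constraint 5: syllable 1 onset /lr/: /l/ (liquid, 4) → /r/ (liquid, 4) does not rise → illicit

[pos], [pvu.gnu], [gjo.munm]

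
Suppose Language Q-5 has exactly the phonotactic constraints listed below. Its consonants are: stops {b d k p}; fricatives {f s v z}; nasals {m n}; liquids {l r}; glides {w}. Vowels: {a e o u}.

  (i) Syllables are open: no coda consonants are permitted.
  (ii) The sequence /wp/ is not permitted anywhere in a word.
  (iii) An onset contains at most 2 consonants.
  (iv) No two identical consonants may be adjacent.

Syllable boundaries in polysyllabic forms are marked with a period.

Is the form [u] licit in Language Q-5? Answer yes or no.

[u] — σ1 onset /∅/, coda /∅/ ok → licit

yes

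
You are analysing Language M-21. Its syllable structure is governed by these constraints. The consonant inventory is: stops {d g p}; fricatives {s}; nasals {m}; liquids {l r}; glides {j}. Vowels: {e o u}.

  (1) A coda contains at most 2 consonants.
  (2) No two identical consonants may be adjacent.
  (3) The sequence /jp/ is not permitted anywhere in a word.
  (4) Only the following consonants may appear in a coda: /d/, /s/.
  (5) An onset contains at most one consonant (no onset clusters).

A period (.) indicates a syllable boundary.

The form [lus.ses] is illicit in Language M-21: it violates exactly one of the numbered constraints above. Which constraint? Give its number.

2

[lus.ses]: adjacent identical consonants /ss/.
This is a violation of constraint 2: "No two identical consonants may be adjacent."
The remaining constraints (1, 3, 4, 5) are satisfied.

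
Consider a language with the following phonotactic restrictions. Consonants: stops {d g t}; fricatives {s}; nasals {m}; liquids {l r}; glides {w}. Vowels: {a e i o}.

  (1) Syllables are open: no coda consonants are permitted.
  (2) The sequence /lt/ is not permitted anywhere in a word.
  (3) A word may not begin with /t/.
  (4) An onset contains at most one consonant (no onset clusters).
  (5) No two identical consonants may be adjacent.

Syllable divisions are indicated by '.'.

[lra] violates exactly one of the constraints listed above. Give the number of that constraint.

[lra]: syllable 1 onset /lr/ has 2 consonants (> 1).
This is a violation of constraint 4: "An onset contains at most one consonant (no onset clusters)."
The remaining constraints (1, 2, 3, 5) are satisfied.

4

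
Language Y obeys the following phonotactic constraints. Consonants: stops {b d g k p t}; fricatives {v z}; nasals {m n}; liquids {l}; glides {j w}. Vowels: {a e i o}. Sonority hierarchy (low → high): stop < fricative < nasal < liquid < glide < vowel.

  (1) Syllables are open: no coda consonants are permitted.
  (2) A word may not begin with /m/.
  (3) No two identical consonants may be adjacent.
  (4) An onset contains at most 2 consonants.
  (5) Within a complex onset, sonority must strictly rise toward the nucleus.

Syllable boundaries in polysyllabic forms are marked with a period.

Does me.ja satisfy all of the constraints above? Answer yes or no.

me.ja — violates constraint 2: word begins with /m/ → not permitted

no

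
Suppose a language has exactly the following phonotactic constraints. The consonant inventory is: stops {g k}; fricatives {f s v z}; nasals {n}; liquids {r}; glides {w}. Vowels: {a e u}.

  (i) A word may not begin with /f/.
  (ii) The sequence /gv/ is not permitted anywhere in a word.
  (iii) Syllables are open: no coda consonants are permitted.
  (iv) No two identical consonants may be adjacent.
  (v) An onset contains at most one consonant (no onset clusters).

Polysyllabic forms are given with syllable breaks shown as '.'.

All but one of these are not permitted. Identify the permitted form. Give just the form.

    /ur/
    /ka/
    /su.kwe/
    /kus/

/ka/

/ur/ — violates constraint (iii): syllable 1 coda /r/ has 1 consonant (> 0) → not permitted
/ka/ — σ1 onset /k/, coda /∅/ ok → permitted
/su.kwe/ — violates constraint (v): syllable 2 onset /kw/ has 2 consonants (> 1) → not permitted
/kus/ — violates constraint (iii): syllable 1 coda /s/ has 1 consonant (> 0) → not permitted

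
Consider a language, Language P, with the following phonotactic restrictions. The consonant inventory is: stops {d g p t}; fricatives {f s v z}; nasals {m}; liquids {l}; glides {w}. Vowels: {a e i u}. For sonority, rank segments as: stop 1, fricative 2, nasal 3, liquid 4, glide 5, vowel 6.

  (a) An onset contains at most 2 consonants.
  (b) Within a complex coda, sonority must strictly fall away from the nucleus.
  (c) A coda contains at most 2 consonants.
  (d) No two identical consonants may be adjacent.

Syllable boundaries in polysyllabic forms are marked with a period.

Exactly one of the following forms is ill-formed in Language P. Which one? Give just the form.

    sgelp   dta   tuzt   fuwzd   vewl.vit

fuwzd

sgelp — σ1 onset /sg/ (2C), coda /lp/ (4→1 falls) ok → well-formed
dta — σ1 onset /dt/ (2C), coda /∅/ ok → well-formed
tuzt — σ1 onset /t/, coda /zt/ (2→1 falls) ok → well-formed
fuwzd — violates constraint (c): syllable 1 coda /wzd/ has 3 consonants (> 2) → ill-formed
vewl.vit — σ1 onset /v/, coda /wl/ (5→4 falls) ok; σ2 onset /v/, coda /t/ ok → well-formed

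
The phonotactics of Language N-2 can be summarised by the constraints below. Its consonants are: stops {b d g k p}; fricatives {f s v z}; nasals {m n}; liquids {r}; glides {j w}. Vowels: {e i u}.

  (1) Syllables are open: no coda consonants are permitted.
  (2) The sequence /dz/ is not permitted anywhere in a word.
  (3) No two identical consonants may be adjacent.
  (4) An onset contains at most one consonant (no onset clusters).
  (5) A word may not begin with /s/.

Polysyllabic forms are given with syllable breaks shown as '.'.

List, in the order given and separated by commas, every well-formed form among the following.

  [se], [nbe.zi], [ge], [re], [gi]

[se] — violates constraint 5: word begins with /s/ → ill-formed
[nbe.zi] — violates constraint 4: syllable 1 onset /nb/ has 2 consonants (> 1) → ill-formed
[ge] — σ1 onset /g/, coda /∅/ ok → well-formed
[re] — σ1 onset /r/, coda /∅/ ok → well-formed
[gi] — σ1 onset /g/, coda /∅/ ok → well-formed

[ge], [re], [gi]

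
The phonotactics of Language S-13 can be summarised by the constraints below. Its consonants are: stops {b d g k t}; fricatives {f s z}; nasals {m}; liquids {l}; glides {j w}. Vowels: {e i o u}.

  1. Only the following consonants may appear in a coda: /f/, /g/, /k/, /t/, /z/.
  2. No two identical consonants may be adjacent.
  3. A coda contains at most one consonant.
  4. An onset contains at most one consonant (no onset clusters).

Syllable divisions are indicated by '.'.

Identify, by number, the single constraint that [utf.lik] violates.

3

[utf.lik]: syllable 1 coda /tf/ has 2 consonants (> 1).
This is a violation of constraint 3: "A coda contains at most one consonant."
The remaining constraints (1, 2, 4) are satisfied.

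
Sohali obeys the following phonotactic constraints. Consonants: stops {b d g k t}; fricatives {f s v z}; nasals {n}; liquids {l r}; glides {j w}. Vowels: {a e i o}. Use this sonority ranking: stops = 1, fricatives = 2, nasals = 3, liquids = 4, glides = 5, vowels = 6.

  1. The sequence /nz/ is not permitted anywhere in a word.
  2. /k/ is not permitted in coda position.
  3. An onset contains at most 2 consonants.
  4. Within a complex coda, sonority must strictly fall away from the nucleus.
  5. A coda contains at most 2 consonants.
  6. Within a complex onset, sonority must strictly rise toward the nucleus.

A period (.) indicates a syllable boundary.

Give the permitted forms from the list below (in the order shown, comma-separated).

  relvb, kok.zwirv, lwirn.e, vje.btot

relvb — violates constraint 5: syllable 1 coda /lvb/ has 3 consonants (> 2) → not permitted
kok.zwirv — violates constraint 2: syllable 1 coda contains /k/ → not permitted
lwirn.e — σ1 onset /lw/ (4→5 rises), coda /rn/ (4→3 falls) ok; σ2 onset /∅/, coda /∅/ ok → permitted
vje.btot — violates constraint 6: syllable 2 onset /bt/: /b/ (stop, 1) → /t/ (stop, 1) does not rise → not permitted

lwirn.e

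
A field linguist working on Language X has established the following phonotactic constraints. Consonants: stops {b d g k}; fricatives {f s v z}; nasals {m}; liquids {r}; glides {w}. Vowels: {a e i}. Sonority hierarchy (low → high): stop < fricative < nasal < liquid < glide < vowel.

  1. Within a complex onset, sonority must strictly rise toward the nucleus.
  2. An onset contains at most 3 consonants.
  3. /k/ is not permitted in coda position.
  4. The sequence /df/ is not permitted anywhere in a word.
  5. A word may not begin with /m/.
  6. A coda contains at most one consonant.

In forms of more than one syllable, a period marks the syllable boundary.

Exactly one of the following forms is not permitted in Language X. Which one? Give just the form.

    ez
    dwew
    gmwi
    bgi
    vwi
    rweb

bgi

ez — σ1 onset /∅/, coda /z/ ok → permitted
dwew — σ1 onset /dw/ (1→5 rises), coda /w/ ok → permitted
gmwi — σ1 onset /gmw/ (1→3→5 rises), coda /∅/ ok → permitted
bgi — violates constraint 1: syllable 1 onset /bg/: /b/ (stop, 1) → /g/ (stop, 1) does not rise → not permitted
vwi — σ1 onset /vw/ (2→5 rises), coda /∅/ ok → permitted
rweb — σ1 onset /rw/ (4→5 rises), coda /b/ ok → permitted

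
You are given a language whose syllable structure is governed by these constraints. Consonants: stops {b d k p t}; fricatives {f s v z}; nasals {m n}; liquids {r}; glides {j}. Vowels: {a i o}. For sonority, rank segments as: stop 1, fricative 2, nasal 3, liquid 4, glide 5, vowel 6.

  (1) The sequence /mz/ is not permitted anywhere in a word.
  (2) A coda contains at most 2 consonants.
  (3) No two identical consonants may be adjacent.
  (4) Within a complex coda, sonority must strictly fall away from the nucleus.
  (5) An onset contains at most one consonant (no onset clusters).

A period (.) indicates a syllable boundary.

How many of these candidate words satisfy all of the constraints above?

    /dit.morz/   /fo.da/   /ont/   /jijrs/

/dit.morz/ — σ1 onset /d/, coda /t/ ok; σ2 onset /m/, coda /rz/ (4→2 falls) ok → licit
/fo.da/ — σ1 onset /f/, coda /∅/ ok; σ2 onset /d/, coda /∅/ ok → licit
/ont/ — σ1 onset /∅/, coda /nt/ (3→1 falls) ok → licit
/jijrs/ — violates constraint 2: syllable 1 coda /jrs/ has 3 consonants (> 2) → illicit
Licit: /dit.morz/, /fo.da/, /ont/ → 3.

3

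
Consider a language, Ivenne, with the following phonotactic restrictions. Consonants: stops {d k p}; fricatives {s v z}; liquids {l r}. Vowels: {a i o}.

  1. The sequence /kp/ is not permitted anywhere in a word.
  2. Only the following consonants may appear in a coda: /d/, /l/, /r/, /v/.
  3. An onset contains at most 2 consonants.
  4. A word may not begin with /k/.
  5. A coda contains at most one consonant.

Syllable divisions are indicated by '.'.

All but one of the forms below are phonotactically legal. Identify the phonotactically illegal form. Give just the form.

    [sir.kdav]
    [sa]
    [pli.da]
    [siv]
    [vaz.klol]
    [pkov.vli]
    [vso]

[vaz.klol]

[sir.kdav] — σ1 onset /s/, coda /r/ ok; σ2 onset /kd/ (2C), coda /v/ ok → phonotactically legal
[sa] — σ1 onset /s/, coda /∅/ ok → phonotactically legal
[pli.da] — σ1 onset /pl/ (2C), coda /∅/ ok; σ2 onset /d/, coda /∅/ ok → phonotactically legal
[siv] — σ1 onset /s/, coda /v/ ok → phonotactically legal
[vaz.klol] — violates constraint 2: syllable 1 coda contains /z/, which is not a licensed coda consonant → phonotactically illegal
[pkov.vli] — σ1 onset /pk/ (2C), coda /v/ ok; σ2 onset /vl/ (2C), coda /∅/ ok → phonotactically legal
[vso] — σ1 onset /vs/ (2C), coda /∅/ ok → phonotactically legal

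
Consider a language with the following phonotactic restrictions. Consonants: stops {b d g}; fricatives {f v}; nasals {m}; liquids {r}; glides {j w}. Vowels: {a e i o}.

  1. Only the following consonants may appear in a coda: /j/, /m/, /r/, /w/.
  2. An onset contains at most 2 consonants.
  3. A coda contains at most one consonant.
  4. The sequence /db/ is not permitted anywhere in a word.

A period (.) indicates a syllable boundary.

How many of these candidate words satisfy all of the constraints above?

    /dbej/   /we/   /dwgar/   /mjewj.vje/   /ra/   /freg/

/dbej/ — violates constraint 4: contains banned sequence /db/ → ill-formed
/we/ — σ1 onset /w/, coda /∅/ ok → well-formed
/dwgar/ — violates constraint 2: syllable 1 onset /dwg/ has 3 consonants (> 2) → ill-formed
/mjewj.vje/ — violates constraint 3: syllable 1 coda /wj/ has 2 consonants (> 1) → ill-formed
/ra/ — σ1 onset /r/, coda /∅/ ok → well-formed
/freg/ — violates constraint 1: syllable 1 coda contains /g/, which is not a licensed coda consonant → ill-formed
Well-formed: /we/, /ra/ → 2.

2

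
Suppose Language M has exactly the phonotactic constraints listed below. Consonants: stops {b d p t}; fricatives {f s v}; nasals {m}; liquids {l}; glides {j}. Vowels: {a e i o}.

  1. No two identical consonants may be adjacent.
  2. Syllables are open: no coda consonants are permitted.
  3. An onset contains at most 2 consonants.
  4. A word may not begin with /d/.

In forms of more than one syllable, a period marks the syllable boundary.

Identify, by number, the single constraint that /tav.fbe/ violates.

/tav.fbe/: syllable 1 coda /v/ has 1 consonant (> 0).
This is a violation of constraint 2: "Syllables are open: no coda consonants are permitted."
The remaining constraints (1, 3, 4) are satisfied.

2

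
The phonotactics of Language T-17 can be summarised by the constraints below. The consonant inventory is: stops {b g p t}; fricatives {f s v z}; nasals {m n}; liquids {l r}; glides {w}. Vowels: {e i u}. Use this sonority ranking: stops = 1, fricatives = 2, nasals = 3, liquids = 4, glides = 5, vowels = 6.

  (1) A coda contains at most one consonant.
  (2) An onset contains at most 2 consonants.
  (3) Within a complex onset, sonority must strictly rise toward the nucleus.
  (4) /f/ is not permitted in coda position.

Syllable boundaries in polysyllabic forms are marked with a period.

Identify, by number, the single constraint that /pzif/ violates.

4

/pzif/: syllable 1 coda contains /f/.
This is a violation of constraint 4: "/f/ is not permitted in coda position."
The remaining constraints (1, 2, 3) are satisfied.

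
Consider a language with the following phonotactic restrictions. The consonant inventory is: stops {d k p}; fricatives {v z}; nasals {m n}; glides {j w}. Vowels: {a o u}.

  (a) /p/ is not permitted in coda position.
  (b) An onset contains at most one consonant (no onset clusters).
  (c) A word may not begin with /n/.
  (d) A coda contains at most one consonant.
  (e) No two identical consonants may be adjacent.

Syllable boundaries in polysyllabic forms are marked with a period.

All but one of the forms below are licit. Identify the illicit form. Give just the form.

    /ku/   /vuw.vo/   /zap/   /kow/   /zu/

/ku/ — σ1 onset /k/, coda /∅/ ok → licit
/vuw.vo/ — σ1 onset /v/, coda /w/ ok; σ2 onset /v/, coda /∅/ ok → licit
/zap/ — violates constraint (a): syllable 1 coda contains /p/ → illicit
/kow/ — σ1 onset /k/, coda /w/ ok → licit
/zu/ — σ1 onset /z/, coda /∅/ ok → licit

/zap/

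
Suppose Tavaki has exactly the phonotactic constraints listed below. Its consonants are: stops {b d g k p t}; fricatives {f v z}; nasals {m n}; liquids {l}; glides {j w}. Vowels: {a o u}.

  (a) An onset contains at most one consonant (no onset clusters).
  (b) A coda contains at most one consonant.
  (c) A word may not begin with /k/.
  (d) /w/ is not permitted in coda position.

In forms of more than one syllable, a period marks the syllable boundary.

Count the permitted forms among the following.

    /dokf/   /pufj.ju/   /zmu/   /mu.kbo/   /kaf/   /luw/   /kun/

0

/dokf/ — violates constraint (b): syllable 1 coda /kf/ has 2 consonants (> 1) → not permitted
/pufj.ju/ — violates constraint (b): syllable 1 coda /fj/ has 2 consonants (> 1) → not permitted
/zmu/ — violates constraint (a): syllable 1 onset /zm/ has 2 consonants (> 1) → not permitted
/mu.kbo/ — violates constraint (a): syllable 2 onset /kb/ has 2 consonants (> 1) → not permitted
/kaf/ — violates constraint (c): word begins with /k/ → not permitted
/luw/ — violates constraint (d): syllable 1 coda contains /w/ → not permitted
/kun/ — violates constraint (c): word begins with /k/ → not permitted
No form is permitted → 0.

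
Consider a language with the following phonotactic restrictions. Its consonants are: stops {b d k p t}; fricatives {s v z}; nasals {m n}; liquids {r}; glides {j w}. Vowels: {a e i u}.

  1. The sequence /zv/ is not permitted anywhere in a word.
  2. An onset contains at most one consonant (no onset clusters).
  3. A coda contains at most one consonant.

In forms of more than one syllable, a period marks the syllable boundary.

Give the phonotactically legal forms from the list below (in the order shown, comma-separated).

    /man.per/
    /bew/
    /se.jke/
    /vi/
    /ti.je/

/man.per/, /bew/, /vi/, /ti.je/

/man.per/ — σ1 onset /m/, coda /n/ ok; σ2 onset /p/, coda /r/ ok → phonotactically legal
/bew/ — σ1 onset /b/, coda /w/ ok → phonotactically legal
/se.jke/ — violates constraint 2: syllable 2 onset /jk/ has 2 consonants (> 1) → phonotactically illegal
/vi/ — σ1 onset /v/, coda /∅/ ok → phonotactically legal
/ti.je/ — σ1 onset /t/, coda /∅/ ok; σ2 onset /j/, coda /∅/ ok → phonotactically legal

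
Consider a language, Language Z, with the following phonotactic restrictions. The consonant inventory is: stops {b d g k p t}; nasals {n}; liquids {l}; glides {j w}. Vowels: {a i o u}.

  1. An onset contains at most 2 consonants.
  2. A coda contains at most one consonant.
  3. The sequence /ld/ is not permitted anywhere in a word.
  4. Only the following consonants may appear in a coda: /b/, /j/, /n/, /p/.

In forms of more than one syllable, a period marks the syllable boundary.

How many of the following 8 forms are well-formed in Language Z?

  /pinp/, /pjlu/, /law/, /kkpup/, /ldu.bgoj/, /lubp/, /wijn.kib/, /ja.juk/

/pinp/ — violates constraint 2: syllable 1 coda /np/ has 2 consonants (> 1) → ill-formed
/pjlu/ — violates constraint 1: syllable 1 onset /pjl/ has 3 consonants (> 2) → ill-formed
/law/ — violates constraint 4: syllable 1 coda contains /w/, which is not a licensed coda consonant → ill-formed
/kkpup/ — violates constraint 1: syllable 1 onset /kkp/ has 3 consonants (> 2) → ill-formed
/ldu.bgoj/ — violates constraint 3: contains banned sequence /ld/ → ill-formed
/lubp/ — violates constraint 2: syllable 1 coda /bp/ has 2 consonants (> 1) → ill-formed
/wijn.kib/ — violates constraint 2: syllable 1 coda /jn/ has 2 consonants (> 1) → ill-formed
/ja.juk/ — violates constraint 4: syllable 2 coda contains /k/, which is not a licensed coda consonant → ill-formed
No form is well-formed → 0.

0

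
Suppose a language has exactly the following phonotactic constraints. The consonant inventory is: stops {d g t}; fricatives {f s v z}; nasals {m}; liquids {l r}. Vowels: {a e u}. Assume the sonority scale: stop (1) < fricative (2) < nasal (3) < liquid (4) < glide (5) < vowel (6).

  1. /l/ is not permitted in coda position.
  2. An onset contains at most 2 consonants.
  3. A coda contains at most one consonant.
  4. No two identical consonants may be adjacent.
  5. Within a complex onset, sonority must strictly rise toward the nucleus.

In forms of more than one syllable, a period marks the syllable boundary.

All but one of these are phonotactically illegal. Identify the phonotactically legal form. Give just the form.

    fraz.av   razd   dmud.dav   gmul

fraz.av — σ1 onset /fr/ (2→4 rises), coda /z/ ok; σ2 onset /∅/, coda /v/ ok → phonotactically legal
razd — violates constraint 3: syllable 1 coda /zd/ has 2 consonants (> 1) → phonotactically illegal
dmud.dav — violates constraint 4: adjacent identical consonants /dd/ → phonotactically illegal
gmul — violates constraint 1: syllable 1 coda contains /l/ → phonotactically illegal

fraz.av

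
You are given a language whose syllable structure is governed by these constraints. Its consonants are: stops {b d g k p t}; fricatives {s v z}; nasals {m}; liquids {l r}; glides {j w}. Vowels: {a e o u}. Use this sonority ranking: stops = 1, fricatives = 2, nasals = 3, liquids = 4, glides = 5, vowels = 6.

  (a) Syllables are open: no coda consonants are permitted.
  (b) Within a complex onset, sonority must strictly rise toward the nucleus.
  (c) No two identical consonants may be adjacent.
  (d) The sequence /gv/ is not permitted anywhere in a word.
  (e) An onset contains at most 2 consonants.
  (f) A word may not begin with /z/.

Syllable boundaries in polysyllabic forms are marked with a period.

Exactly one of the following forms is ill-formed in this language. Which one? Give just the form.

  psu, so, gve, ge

psu — σ1 onset /ps/ (1→2 rises), coda /∅/ ok → well-formed
so — σ1 onset /s/, coda /∅/ ok → well-formed
gve — violates constraint (d): contains banned sequence /gv/ → ill-formed
ge — σ1 onset /g/, coda /∅/ ok → well-formed

gve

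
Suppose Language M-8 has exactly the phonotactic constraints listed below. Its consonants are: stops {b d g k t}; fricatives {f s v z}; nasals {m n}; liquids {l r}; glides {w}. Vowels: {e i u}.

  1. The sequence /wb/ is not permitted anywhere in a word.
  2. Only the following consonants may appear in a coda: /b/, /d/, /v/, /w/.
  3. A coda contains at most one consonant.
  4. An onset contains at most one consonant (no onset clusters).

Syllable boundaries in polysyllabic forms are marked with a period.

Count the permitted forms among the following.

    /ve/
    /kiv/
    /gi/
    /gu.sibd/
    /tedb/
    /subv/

3

/ve/ — σ1 onset /v/, coda /∅/ ok → permitted
/kiv/ — σ1 onset /k/, coda /v/ ok → permitted
/gi/ — σ1 onset /g/, coda /∅/ ok → permitted
/gu.sibd/ — violates constraint 3: syllable 2 coda /bd/ has 2 consonants (> 1) → not permitted
/tedb/ — violates constraint 3: syllable 1 coda /db/ has 2 consonants (> 1) → not permitted
/subv/ — violates constraint 3: syllable 1 coda /bv/ has 2 consonants (> 1) → not permitted
Permitted: /ve/, /kiv/, /gi/ → 3.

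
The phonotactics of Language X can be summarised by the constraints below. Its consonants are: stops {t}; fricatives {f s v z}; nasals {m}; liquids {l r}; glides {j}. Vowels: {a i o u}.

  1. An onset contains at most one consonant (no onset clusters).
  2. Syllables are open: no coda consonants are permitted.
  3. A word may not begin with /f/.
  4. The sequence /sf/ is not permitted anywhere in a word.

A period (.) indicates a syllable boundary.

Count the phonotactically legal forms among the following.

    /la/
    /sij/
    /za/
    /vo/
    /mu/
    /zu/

5

/la/ — σ1 onset /l/, coda /∅/ ok → phonotactically legal
/sij/ — violates constraint 2: syllable 1 coda /j/ has 1 consonant (> 0) → phonotactically illegal
/za/ — σ1 onset /z/, coda /∅/ ok → phonotactically legal
/vo/ — σ1 onset /v/, coda /∅/ ok → phonotactically legal
/mu/ — σ1 onset /m/, coda /∅/ ok → phonotactically legal
/zu/ — σ1 onset /z/, coda /∅/ ok → phonotactically legal
Phonotactically legal: /la/, /za/, /vo/, /mu/, /zu/ → 5.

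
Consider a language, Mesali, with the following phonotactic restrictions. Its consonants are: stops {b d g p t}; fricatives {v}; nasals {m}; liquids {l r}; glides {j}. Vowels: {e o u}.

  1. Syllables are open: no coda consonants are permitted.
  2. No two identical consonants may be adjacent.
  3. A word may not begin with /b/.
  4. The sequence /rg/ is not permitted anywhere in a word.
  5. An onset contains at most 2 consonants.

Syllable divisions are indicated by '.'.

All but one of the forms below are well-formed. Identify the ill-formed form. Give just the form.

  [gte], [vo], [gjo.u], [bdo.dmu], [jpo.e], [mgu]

[bdo.dmu]

[gte] — σ1 onset /gt/ (2C), coda /∅/ ok → well-formed
[vo] — σ1 onset /v/, coda /∅/ ok → well-formed
[gjo.u] — σ1 onset /gj/ (2C), coda /∅/ ok; σ2 onset /∅/, coda /∅/ ok → well-formed
[bdo.dmu] — violates constraint 3: word begins with /b/ → ill-formed
[jpo.e] — σ1 onset /jp/ (2C), coda /∅/ ok; σ2 onset /∅/, coda /∅/ ok → well-formed
[mgu] — σ1 onset /mg/ (2C), coda /∅/ ok → well-formed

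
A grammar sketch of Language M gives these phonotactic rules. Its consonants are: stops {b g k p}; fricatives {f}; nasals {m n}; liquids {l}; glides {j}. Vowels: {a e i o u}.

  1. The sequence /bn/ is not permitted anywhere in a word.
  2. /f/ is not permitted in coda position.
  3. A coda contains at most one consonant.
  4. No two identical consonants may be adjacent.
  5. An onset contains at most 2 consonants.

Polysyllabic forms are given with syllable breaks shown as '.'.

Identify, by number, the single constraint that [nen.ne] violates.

[nen.ne]: adjacent identical consonants /nn/.
This is a violation of constraint 4: "No two identical consonants may be adjacent."
The remaining constraints (1, 2, 3, 5) are satisfied.

4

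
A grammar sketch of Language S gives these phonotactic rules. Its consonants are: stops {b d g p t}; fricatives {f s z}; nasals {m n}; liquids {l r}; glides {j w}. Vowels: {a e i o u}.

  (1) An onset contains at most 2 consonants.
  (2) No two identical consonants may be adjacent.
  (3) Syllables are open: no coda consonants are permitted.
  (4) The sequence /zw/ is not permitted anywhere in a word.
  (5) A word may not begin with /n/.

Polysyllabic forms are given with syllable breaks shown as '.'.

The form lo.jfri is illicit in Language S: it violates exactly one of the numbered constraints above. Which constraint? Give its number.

1

lo.jfri: syllable 2 onset /jfr/ has 3 consonants (> 2).
This is a violation of constraint 1: "An onset contains at most 2 consonants."
The remaining constraints (2, 3, 4, 5) are satisfied.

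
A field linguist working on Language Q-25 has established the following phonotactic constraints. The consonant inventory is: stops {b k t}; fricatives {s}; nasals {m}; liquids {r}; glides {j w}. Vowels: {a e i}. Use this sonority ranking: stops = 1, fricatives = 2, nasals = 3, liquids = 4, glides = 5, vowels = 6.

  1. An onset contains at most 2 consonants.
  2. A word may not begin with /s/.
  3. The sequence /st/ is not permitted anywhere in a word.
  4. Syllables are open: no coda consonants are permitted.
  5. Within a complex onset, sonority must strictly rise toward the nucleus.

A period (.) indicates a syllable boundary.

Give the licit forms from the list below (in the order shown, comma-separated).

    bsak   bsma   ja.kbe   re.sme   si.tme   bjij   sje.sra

bsak — violates constraint 4: syllable 1 coda /k/ has 1 consonant (> 0) → illicit
bsma — violates constraint 1: syllable 1 onset /bsm/ has 3 consonants (> 2) → illicit
ja.kbe — violates constraint 5: syllable 2 onset /kb/: /k/ (stop, 1) → /b/ (stop, 1) does not rise → illicit
re.sme — σ1 onset /r/, coda /∅/ ok; σ2 onset /sm/ (2→3 rises), coda /∅/ ok → licit
si.tme — violates constraint 2: word begins with /s/ → illicit
bjij — violates constraint 4: syllable 1 coda /j/ has 1 consonant (> 0) → illicit
sje.sra — violates constraint 2: word begins with /s/ → illicit

re.sme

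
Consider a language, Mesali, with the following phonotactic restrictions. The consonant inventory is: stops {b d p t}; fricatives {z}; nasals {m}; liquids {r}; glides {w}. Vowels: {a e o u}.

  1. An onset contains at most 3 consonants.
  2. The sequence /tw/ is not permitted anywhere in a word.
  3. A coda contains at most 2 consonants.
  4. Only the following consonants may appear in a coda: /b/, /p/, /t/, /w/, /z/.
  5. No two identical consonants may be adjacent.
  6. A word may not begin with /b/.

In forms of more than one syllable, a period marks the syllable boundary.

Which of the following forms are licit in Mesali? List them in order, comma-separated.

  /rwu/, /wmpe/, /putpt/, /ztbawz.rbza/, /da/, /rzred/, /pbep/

/rwu/, /wmpe/, /ztbawz.rbza/, /da/, /pbep/

/rwu/ — σ1 onset /rw/ (2C), coda /∅/ ok → licit
/wmpe/ — σ1 onset /wmp/ (3C), coda /∅/ ok → licit
/putpt/ — violates constraint 3: syllable 1 coda /tpt/ has 3 consonants (> 2) → illicit
/ztbawz.rbza/ — σ1 onset /ztb/ (3C), coda /wz/ (2C) ok; σ2 onset /rbz/ (3C), coda /∅/ ok → licit
/da/ — σ1 onset /d/, coda /∅/ ok → licit
/rzred/ — violates constraint 4: syllable 1 coda contains /d/, which is not a licensed coda consonant → illicit
/pbep/ — σ1 onset /pb/ (2C), coda /p/ ok → licit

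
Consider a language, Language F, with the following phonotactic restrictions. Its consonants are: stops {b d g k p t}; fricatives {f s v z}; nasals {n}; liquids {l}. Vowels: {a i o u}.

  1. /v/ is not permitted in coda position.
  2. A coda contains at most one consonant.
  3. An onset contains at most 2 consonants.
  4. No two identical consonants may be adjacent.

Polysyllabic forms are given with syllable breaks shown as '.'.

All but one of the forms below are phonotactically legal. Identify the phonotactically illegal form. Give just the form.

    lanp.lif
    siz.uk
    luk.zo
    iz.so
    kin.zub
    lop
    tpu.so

lanp.lif — violates constraint 2: syllable 1 coda /np/ has 2 consonants (> 1) → phonotactically illegal
siz.uk — σ1 onset /s/, coda /z/ ok; σ2 onset /∅/, coda /k/ ok → phonotactically legal
luk.zo — σ1 onset /l/, coda /k/ ok; σ2 onset /z/, coda /∅/ ok → phonotactically legal
iz.so — σ1 onset /∅/, coda /z/ ok; σ2 onset /s/, coda /∅/ ok → phonotactically legal
kin.zub — σ1 onset /k/, coda /n/ ok; σ2 onset /z/, coda /b/ ok → phonotactically legal
lop — σ1 onset /l/, coda /p/ ok → phonotactically legal
tpu.so — σ1 onset /tp/ (2C), coda /∅/ ok; σ2 onset /s/, coda /∅/ ok → phonotactically legal

lanp.lif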